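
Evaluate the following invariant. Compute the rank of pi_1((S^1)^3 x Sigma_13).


pi_1(A x B) = pi_1(A) x pi_1(B); rank of abelianization = b_1.
b_1(T^3) = 3, b_1(Sigma_13) = 2*13 = 26.
b_1(product) = 3 + 26 = 29

29


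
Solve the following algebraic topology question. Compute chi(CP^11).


CP^11 has one cell in each even dimension 0, 2, ..., 2*11 (11+1 cells total).
All cells are even-dimensional, so chi = number of cells.
chi = 11 + 1 = 12

12


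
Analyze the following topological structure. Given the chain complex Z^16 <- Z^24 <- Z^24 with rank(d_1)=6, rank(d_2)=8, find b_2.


rank H_k = rank(ker d_k) - rank(im d_{k+1}).
rank(ker d_2) = rank(C_2) - rank(d_2) = 24 - 8 = 16.
rank(im d_{2+1}) = 0.
rank H_2 = 16 - 0 = 16

16


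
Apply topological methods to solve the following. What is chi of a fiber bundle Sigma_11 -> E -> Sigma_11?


For a fiber bundle F -> E -> B (with CW structure): chi(E) = chi(B) * chi(F).
chi(Sigma_11) = -20, chi(Sigma_11) = -20.
chi(E) = (-20) * (-20) = 400

400


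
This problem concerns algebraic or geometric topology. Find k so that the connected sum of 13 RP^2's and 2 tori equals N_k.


Since a >= 1, the sum is non-orientable; each T^2 can be replaced by RP^2 # RP^2 (since T^2#RP^2 = 3RP^2).
Total crosscaps k = 13 + 2*2 = 17.
Check via chi: chi = 13*1 + 2*0 - (13+2-1)*2 = -15 = 2 - k = -15. Consistent.

17


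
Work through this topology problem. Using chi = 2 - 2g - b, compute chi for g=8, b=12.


For a compact orientable surface with genus g and b boundary components: chi = 2 - 2g - b.
chi = 2 - 2*8 - 12 = 2 - 16 - 12 = -26

-26


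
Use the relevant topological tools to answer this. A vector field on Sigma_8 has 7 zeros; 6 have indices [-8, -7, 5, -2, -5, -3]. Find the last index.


Poincare-Hopf: sum of indices = chi(M).
chi(Sigma_8) = 2 - 2*8 = -14.
Sum of known indices = -20.
x = chi - (sum known) = -14 - (-20) = 6

6


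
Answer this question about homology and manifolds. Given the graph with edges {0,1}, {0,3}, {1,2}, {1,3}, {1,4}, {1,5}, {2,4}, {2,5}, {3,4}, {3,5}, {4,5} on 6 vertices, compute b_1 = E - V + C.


b_1 = E - V + (number of components).
E = 11, V = 6, components = 1.
b_1 = 11 - 6 + 1 = 6

6


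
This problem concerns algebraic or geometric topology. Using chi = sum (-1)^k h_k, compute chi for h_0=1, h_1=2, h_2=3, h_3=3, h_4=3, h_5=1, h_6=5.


Handles of index k contribute (-1)^k to chi (same as CW cells).
chi = (1) + (-2) + (3) + (-3) + (3) + (-1) + (5) = 6

6


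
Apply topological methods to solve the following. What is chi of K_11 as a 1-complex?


K_11: V = 11, E = C(11,2) = 55.
chi = V - E = 11 - 55 = -44

-44


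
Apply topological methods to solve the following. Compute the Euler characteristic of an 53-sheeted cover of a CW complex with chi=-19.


For a finite covering: chi(E) = (number of sheets) * chi(B).
chi(E) = 53 * (-19) = -1007

-1007


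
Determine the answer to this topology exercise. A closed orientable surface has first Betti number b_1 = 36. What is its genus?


For a closed orientable surface: b_1 = 2g.
36 = 2g
g = 36 / 2 = 18

18


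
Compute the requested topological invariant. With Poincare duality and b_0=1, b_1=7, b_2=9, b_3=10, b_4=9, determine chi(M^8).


By Poincare duality b_k = b_{8-k}, so full Betti numbers: b_0=1, b_1=7, b_2=9, b_3=10, b_4=9, b_5=10, b_6=9, b_7=7, b_8=1.
chi = sum (-1)^k b_k = -5

-5


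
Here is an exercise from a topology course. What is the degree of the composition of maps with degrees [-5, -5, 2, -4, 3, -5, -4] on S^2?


Degree is multiplicative: deg(composition) = product of degrees.
= (-5) * (-5) * (2) * (-4) * (3) * (-5) * (-4) = -12000

-12000


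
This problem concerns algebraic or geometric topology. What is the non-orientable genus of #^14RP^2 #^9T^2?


Since a >= 1, the sum is non-orientable; each T^2 can be replaced by RP^2 # RP^2 (since T^2#RP^2 = 3RP^2).
Total crosscaps k = 14 + 2*9 = 32.
Check via chi: chi = 14*1 + 9*0 - (14+9-1)*2 = -30 = 2 - k = -30. Consistent.

32


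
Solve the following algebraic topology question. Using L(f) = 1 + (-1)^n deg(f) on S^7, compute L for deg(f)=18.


On S^7: L(f) = tr(f_0*) + (-1)^7 tr(f_7*) = 1 + (-1)^7 * deg(f).
L(f) = 1 + (-1)^7 * 18 = 1 + -18 = -17

-17


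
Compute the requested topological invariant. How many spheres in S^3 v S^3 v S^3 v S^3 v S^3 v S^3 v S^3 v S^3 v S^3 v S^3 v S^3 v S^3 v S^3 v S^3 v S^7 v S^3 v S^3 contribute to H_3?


For a wedge of spheres, H_k (k>0) is free on one generator per sphere of dimension k.
Spheres of dimension 3: count = 16.
b_3 = 16

16


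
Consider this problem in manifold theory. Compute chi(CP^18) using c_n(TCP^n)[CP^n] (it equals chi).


For any closed oriented manifold, <e(TM),[M]> = chi(M).
chi(CP^18) = 18+1 = 19

19


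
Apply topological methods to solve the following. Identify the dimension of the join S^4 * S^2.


Join of spheres: S^m * S^n = S^{m+n+1}.
dim = 4 + 2 + 1 = 7

7


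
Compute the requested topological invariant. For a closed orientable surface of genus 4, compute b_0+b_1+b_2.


For Sigma_4: b_0 = 1, b_1 = 2g = 8, b_2 = 1.
Total = 1 + 8 + 1 = 10

10


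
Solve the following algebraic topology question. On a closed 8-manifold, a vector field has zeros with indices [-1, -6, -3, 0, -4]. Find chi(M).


Poincare-Hopf: chi(M) = sum of indices of zeros.
chi = (-1) + (-6) + (-3) + (0) + (-4) = -14

-14


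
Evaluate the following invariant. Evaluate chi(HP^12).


HP^12 has one cell in each dimension 0, 4, ..., 4*12 (12+1 cells, all even-dim).
chi = 12 + 1 = 13

13


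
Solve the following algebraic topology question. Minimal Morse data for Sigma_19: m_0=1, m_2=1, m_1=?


A perfect Morse function has m_k = b_k.
For Sigma_19: b_0=1, b_1=2g=38, b_2=1.
Saddles m_1 = 2g = 38

38


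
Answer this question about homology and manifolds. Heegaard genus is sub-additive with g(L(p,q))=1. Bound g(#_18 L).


Heegaard genus satisfies g(A#B) <= g(A) + g(B).
Each lens space has g = 1.
Upper bound: 18 * 1 = 18

18


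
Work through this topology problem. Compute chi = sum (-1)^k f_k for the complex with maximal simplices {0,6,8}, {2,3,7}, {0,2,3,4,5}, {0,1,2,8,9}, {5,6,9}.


Enumerate all faces; f-vector: f_0=10, f_1=26, f_2=23, f_3=10, f_4=2.
chi = sum (-1)^k f_k = -1

-1


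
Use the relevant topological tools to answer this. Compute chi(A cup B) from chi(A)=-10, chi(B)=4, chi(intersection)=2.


chi(A cup B) = chi(A) + chi(B) - chi(A cap B)
= -10 + (4) - (2)
= -8

-8


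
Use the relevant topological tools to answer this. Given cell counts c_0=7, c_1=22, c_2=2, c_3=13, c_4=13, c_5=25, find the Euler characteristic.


chi = sum_k (-1)^k c_k.
= (-1)^0*7 + (-1)^1*22 + (-1)^2*2 + (-1)^3*13 + (-1)^4*13 + (-1)^5*25
= (7) + (-22) + (2) + (-13) + (13) + (-25)
= -38

-38


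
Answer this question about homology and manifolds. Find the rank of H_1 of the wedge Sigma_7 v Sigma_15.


For a wedge: H_1(A v B) = H_1(A) + H_1(B).
b_1(Sigma_7) = 14, b_1(Sigma_15) = 30.
b_1 = 14 + 30 = 44

44


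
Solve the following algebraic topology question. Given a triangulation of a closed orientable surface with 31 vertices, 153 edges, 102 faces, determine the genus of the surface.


chi = V - E + F = 31 - 153 + 102 = -20
For orientable closed surface: chi = 2 - 2g, so g = (2 - chi)/2.
g = (2 - (-20)) / 2 = 22 / 2 = 11

11


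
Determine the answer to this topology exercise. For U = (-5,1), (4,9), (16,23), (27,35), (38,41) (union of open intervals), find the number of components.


Sort and merge overlapping open intervals.
Merged: (-5,1), (4,9), (16,23), (27,35), (38,41).
Number of components = 5

5


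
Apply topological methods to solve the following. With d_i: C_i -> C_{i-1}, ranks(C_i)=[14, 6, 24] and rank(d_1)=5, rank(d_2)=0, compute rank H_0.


rank H_k = rank(ker d_k) - rank(im d_{k+1}).
rank(ker d_0) = rank(C_0) - rank(d_0) = 14 - 0 = 14.
rank(im d_{0+1}) = 5.
rank H_0 = 14 - 5 = 9

9


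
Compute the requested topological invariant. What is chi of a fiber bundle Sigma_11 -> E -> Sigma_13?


For a fiber bundle F -> E -> B (with CW structure): chi(E) = chi(B) * chi(F).
chi(Sigma_13) = -24, chi(Sigma_11) = -20.
chi(E) = (-24) * (-20) = 480

480


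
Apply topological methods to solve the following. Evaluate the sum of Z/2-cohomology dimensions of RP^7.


H^k(RP^7; Z/2) = Z/2 for each 0 <= k <= 7.
Total dimension = 7 + 1 = 8

8


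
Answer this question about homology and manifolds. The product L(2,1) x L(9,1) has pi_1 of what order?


pi_1(X x Y) = pi_1(X) x pi_1(Y).
pi_1(L(2,1)) = Z/2, pi_1(L(9,1)) = Z/9.
|Z/2 x Z/9| = 2 * 9 = 18

18


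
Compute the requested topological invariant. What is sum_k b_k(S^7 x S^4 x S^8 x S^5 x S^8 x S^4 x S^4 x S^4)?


Total Betti number is multiplicative under products.
Each S^d (d>=1) has total Betti number 2.
There are 8 sphere factors.
Total = 2^8 = 256

256


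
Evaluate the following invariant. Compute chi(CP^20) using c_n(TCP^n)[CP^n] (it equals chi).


For any closed oriented manifold, <e(TM),[M]> = chi(M).
chi(CP^20) = 20+1 = 21

21


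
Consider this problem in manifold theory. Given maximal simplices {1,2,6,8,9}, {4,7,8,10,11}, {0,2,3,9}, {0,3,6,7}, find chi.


Enumerate all faces; f-vector: f_0=11, f_1=30, f_2=28, f_3=12, f_4=2.
chi = sum (-1)^k f_k = -1

-1


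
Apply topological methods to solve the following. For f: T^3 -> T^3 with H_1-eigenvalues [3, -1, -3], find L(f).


For a torus self-map: L(f) = det(I - A) where A acts on H_1.
L(f) = (1-3) * (1--1) * (1--3) = -2 * 2 * 4 = -16

-16


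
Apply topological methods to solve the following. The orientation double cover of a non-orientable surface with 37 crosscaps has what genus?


chi(N_37) = 2 - 37 = -35.
Double cover: chi(Sigma_g) = 2 * chi(N_37) = 2*(-35) = -70.
2 - 2g = -70, so g = (2 - (-70))/2 = 72/2 = 36

36


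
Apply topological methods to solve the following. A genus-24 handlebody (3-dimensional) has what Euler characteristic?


A genus-g handlebody deformation retracts to a wedge of g circles.
chi(vee_g S^1) = 1 - g.
chi(H_24) = 1 - 24 = -23

-23


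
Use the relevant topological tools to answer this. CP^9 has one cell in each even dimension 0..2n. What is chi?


CP^9 has one cell in each even dimension 0, 2, ..., 2*9 (9+1 cells total).
All cells are even-dimensional, so chi = number of cells.
chi = 9 + 1 = 10

10


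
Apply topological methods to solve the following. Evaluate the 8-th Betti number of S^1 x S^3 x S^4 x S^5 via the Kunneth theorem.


Each S^d has Poincare polynomial 1 + t^d.
The product S^1 x S^3 x S^4 x S^5 has Poincare polynomial prod(1+t^d_i).
Expanding: b_0=1, b_1=1, b_3=1, b_4=2, b_5=2, b_6=1, b_7=1, b_8=2, b_9=2, b_10=1, b_12=1, b_13=1.
b_8 = 2

2


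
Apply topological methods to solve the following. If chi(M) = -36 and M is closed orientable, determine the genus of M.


chi = 2 - 2g for closed orientable surfaces.
-36 = 2 - 2g
2g = 2 - (-36) = 38
g = 19

19


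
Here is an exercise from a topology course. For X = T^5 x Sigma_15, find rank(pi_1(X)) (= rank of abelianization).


pi_1(A x B) = pi_1(A) x pi_1(B); rank of abelianization = b_1.
b_1(T^5) = 5, b_1(Sigma_15) = 2*15 = 30.
b_1(product) = 5 + 30 = 35

35


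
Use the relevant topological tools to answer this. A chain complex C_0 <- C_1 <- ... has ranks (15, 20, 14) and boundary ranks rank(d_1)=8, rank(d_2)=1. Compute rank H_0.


rank H_k = rank(ker d_k) - rank(im d_{k+1}).
rank(ker d_0) = rank(C_0) - rank(d_0) = 15 - 0 = 15.
rank(im d_{0+1}) = 8.
rank H_0 = 15 - 8 = 7

7


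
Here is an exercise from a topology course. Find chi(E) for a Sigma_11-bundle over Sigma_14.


For a fiber bundle F -> E -> B (with CW structure): chi(E) = chi(B) * chi(F).
chi(Sigma_14) = -26, chi(Sigma_11) = -20.
chi(E) = (-26) * (-20) = 520

520


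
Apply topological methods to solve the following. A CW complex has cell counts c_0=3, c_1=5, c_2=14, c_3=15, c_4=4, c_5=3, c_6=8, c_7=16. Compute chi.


chi = sum_k (-1)^k c_k.
= (-1)^0*3 + (-1)^1*5 + (-1)^2*14 + (-1)^3*15 + (-1)^4*4 + (-1)^5*3 + (-1)^6*8 + (-1)^7*16
= (3) + (-5) + (14) + (-15) + (4) + (-3) + (8) + (-16)
= -10

-10


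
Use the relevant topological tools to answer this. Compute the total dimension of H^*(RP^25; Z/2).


H^k(RP^25; Z/2) = Z/2 for each 0 <= k <= 25.
Total dimension = 25 + 1 = 26

26


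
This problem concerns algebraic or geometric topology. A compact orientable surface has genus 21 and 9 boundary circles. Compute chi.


For a compact orientable surface with genus g and b boundary components: chi = 2 - 2g - b.
chi = 2 - 2*21 - 9 = 2 - 42 - 9 = -49

-49


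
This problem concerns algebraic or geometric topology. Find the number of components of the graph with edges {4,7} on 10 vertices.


Run DFS/union-find over 10 vertices.
V = 10, E = 1.
Number of components = 9

9


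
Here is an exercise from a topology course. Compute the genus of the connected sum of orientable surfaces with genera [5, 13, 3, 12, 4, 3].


Genus is additive under connected sum of orientable surfaces.
g = 5 + 13 + 3 + 12 + 4 + 3 = 40

40


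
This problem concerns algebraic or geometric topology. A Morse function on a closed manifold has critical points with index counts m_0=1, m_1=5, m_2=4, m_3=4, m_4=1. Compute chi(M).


Morse theory: chi(M) = sum_k (-1)^k m_k where m_k = #(index-k critical points).
= (1) + (-5) + (4) + (-4) + (1) = -3

-3


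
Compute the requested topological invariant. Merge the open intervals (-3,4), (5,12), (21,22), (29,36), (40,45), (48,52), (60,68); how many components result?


Sort and merge overlapping open intervals.
Merged: (-3,4), (5,12), (21,22), (29,36), (40,45), (48,52), (60,68).
Number of components = 7

7


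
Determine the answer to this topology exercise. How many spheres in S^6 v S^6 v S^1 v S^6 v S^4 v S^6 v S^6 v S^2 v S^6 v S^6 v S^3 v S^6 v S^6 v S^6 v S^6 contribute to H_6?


For a wedge of spheres, H_k (k>0) is free on one generator per sphere of dimension k.
Spheres of dimension 6: count = 11.
b_6 = 11

11


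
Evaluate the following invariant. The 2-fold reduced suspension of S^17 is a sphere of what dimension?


Each suspension raises dimension by 1: Sigma S^n = S^{n+1}.
Sigma^2 S^17 = S^{17+2} = S^19

19


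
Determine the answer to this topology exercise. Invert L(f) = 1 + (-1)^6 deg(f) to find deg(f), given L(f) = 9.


L(f) = 1 + (-1)^6 deg(f) on S^6.
9 = 1 + (-1)^6 * deg(f)
(-1)^6 * deg(f) = 8
deg(f) = 8

8


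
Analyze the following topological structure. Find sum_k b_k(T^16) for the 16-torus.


b_k(T^16) = C(16,k), so the sum over k is sum_k C(16,k) = 2^16.
Total = 2^16 = 65536

65536


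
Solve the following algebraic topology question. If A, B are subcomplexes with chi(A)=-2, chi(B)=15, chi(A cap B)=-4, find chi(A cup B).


chi(A cup B) = chi(A) + chi(B) - chi(A cap B)
= -2 + (15) - (-4)
= 17

17


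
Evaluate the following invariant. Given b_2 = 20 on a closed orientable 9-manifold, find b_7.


Poincare duality for closed orientable n-manifolds: b_k = b_{n-k}.
Here n = 9, so b_7 = b_2 = 20

20


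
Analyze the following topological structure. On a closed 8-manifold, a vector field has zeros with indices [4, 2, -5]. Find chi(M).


Poincare-Hopf: chi(M) = sum of indices of zeros.
chi = (4) + (2) + (-5) = 1

1


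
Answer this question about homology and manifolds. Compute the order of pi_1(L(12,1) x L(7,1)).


pi_1(X x Y) = pi_1(X) x pi_1(Y).
pi_1(L(12,1)) = Z/12, pi_1(L(7,1)) = Z/7.
|Z/12 x Z/7| = 12 * 7 = 84

84


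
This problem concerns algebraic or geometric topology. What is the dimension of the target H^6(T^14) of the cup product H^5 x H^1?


Cup product: H^p x H^q -> H^{p+q}; here p+q = 5+1 = 6.
rank H^k(T^n) = C(n,k).
C(14,6) = 3003

3003


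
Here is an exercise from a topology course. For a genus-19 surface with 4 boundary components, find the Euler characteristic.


For a compact orientable surface with genus g and b boundary components: chi = 2 - 2g - b.
chi = 2 - 2*19 - 4 = 2 - 38 - 4 = -40

-40


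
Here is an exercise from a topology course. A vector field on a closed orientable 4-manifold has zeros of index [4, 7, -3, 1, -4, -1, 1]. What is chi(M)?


Poincare-Hopf: chi(M) = sum of indices of zeros.
chi = (4) + (7) + (-3) + (1) + (-4) + (-1) + (1) = 5

5


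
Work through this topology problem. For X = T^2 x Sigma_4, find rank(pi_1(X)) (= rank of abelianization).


pi_1(A x B) = pi_1(A) x pi_1(B); rank of abelianization = b_1.
b_1(T^2) = 2, b_1(Sigma_4) = 2*4 = 8.
b_1(product) = 2 + 8 = 10

10


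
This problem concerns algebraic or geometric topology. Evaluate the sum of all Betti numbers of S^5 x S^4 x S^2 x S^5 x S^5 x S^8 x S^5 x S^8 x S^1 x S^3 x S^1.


Total Betti number is multiplicative under products.
Each S^d (d>=1) has total Betti number 2.
There are 11 sphere factors.
Total = 2^11 = 2048

2048


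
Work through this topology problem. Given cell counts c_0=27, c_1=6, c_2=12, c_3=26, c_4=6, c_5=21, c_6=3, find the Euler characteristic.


chi = sum_k (-1)^k c_k.
= (-1)^0*27 + (-1)^1*6 + (-1)^2*12 + (-1)^3*26 + (-1)^4*6 + (-1)^5*21 + (-1)^6*3
= (27) + (-6) + (12) + (-26) + (6) + (-21) + (3)
= -5

-5


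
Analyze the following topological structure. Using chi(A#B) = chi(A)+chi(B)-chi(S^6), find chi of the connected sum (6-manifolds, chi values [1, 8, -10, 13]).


For n-manifolds: chi(A#B) = chi(A) + chi(B) - chi(S^6).
chi(S^6) = 1 + (-1)^6 = 2.
chi(#) = (sum chi_i) - (4-1)*chi(S^6) = 12 - 3*2 = 6

6


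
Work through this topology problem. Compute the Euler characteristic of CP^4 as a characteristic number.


For any closed oriented manifold, <e(TM),[M]> = chi(M).
chi(CP^4) = 4+1 = 5

5


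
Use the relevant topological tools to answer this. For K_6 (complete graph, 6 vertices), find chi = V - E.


K_6: V = 6, E = C(6,2) = 15.
chi = V - E = 6 - 15 = -9

-9


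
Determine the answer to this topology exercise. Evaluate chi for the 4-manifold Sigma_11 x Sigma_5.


chi(Sigma_11) = 2 - 2*11 = -20
chi(Sigma_5) = 2 - 2*5 = -8
chi(product) = (-20) * (-8) = 160

160


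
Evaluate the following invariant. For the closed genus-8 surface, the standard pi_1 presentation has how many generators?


Standard presentation: pi_1(Sigma_g) = <a_1,b_1,...,a_g,b_g | [a_1,b_1]...[a_g,b_g] = 1>.
Number of generators = 2g = 2*8 = 16

16


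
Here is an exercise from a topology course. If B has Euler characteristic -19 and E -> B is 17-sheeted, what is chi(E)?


For a finite covering: chi(E) = (number of sheets) * chi(B).
chi(E) = 17 * (-19) = -323

-323


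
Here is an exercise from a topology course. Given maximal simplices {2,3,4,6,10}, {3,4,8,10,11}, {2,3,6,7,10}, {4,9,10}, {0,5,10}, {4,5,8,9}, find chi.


Enumerate all faces; f-vector: f_0=11, f_1=30, f_2=31, f_3=15, f_4=3.
chi = sum (-1)^k f_k = 0

0


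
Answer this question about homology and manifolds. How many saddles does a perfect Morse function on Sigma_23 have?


A perfect Morse function has m_k = b_k.
For Sigma_23: b_0=1, b_1=2g=46, b_2=1.
Saddles m_1 = 2g = 46

46


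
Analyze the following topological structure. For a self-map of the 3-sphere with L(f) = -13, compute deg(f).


L(f) = 1 + (-1)^3 deg(f) on S^3.
-13 = 1 + (-1)^3 * deg(f)
(-1)^3 * deg(f) = -14
deg(f) = 14

14


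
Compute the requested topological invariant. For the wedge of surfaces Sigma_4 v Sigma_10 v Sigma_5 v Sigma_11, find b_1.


For a wedge X v Y: reduced H_k(X v Y) = H_k(X) + H_k(Y).
Each Sigma_g contributes b_1 = 2g.
b_1 = 8 + 20 + 10 + 22 = 60

60


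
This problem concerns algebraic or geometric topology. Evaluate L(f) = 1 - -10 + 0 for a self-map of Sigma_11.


L(f) = tr(f_0*) - tr(f_1*) + tr(f_2*).
= 1 - (-10) + (0)
= 11

11


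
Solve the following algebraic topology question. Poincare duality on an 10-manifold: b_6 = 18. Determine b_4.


Poincare duality for closed orientable n-manifolds: b_k = b_{n-k}.
Here n = 10, so b_4 = b_6 = 18

18


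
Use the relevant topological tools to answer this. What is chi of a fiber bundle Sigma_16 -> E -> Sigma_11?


For a fiber bundle F -> E -> B (with CW structure): chi(E) = chi(B) * chi(F).
chi(Sigma_11) = -20, chi(Sigma_16) = -30.
chi(E) = (-20) * (-30) = 600

600


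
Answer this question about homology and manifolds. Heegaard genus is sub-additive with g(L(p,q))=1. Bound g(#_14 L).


Heegaard genus satisfies g(A#B) <= g(A) + g(B).
Each lens space has g = 1.
Upper bound: 14 * 1 = 14

14


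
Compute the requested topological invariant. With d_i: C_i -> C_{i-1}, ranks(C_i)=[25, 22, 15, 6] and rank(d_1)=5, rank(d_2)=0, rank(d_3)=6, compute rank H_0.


rank H_k = rank(ker d_k) - rank(im d_{k+1}).
rank(ker d_0) = rank(C_0) - rank(d_0) = 25 - 0 = 25.
rank(im d_{0+1}) = 5.
rank H_0 = 25 - 5 = 20

20


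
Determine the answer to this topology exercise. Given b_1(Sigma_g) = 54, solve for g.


For a closed orientable surface: b_1 = 2g.
54 = 2g
g = 54 / 2 = 27

27


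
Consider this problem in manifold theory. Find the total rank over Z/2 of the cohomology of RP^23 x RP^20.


dim H^*(RP^n; Z/2) = n+1 (one Z/2 in each degree 0..n).
Total Betti number is multiplicative.
Total = (23+1) * (20+1) = 24 * 21 = 504

504


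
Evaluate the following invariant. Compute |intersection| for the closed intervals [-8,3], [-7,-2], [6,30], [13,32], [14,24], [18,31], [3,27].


Intersection = [max(a_i), min(b_i)] = [18, -2].
Since 18 > -2, the intersection is empty.
Length = 0

0


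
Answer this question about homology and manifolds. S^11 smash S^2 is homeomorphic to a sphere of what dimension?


S^m ^ S^n = S^{m+n}.
k = 11 + 2 = 13

13


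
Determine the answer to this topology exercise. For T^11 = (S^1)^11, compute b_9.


By the Kunneth formula, b_k(T^n) = C(n,k).
b_9(T^11) = C(11,9).
C(11,9) = 11!/(9!*2!) = 55

55


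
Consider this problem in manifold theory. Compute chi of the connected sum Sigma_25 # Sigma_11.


chi(Sigma_25) = 2 - 2*25 = -48
chi(Sigma_11) = 2 - 2*11 = -20
For surfaces: chi(A#B) = chi(A) + chi(B) - 2.
chi = -48 + -20 - 2 = -70

-70


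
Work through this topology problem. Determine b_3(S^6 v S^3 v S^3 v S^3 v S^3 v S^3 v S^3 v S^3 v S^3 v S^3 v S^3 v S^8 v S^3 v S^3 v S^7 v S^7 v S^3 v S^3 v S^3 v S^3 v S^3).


For a wedge of spheres, H_k (k>0) is free on one generator per sphere of dimension k.
Spheres of dimension 3: count = 17.
b_3 = 17

17


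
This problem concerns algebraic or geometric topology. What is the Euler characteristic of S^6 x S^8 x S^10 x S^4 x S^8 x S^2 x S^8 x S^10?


chi is multiplicative: chi(X x Y) = chi(X) chi(Y).
Each even-dim sphere has chi = 2. There are 8 factors.
chi = 2^8 = 256

256


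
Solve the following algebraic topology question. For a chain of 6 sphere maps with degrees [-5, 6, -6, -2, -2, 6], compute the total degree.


Degree is multiplicative: deg(composition) = product of degrees.
= (-5) * (6) * (-6) * (-2) * (-2) * (6) = 4320

4320


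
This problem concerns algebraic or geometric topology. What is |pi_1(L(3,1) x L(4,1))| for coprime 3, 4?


pi_1(X x Y) = pi_1(X) x pi_1(Y).
pi_1(L(3,1)) = Z/3, pi_1(L(4,1)) = Z/4.
|Z/3 x Z/4| = 3 * 4 = 12

12


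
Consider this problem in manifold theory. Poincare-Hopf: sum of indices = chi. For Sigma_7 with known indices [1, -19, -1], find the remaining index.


Poincare-Hopf: sum of indices = chi(M).
chi(Sigma_7) = 2 - 2*7 = -12.
Sum of known indices = -19.
x = chi - (sum known) = -12 - (-19) = 7

7


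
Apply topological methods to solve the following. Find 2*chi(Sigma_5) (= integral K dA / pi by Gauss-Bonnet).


Gauss-Bonnet: integral K dA = 2*pi*chi(M).
chi(Sigma_5) = 2 - 2*5 = -8.
(integral K dA)/pi = 2*chi = 2*(-8) = -16

-16


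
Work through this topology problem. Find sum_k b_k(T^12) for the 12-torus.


b_k(T^12) = C(12,k), so the sum over k is sum_k C(12,k) = 2^12.
Total = 2^12 = 4096

4096


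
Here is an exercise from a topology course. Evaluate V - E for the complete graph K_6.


K_6: V = 6, E = C(6,2) = 15.
chi = V - E = 6 - 15 = -9

-9


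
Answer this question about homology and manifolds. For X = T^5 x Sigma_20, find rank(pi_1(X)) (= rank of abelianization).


pi_1(A x B) = pi_1(A) x pi_1(B); rank of abelianization = b_1.
b_1(T^5) = 5, b_1(Sigma_20) = 2*20 = 40.
b_1(product) = 5 + 40 = 45

45


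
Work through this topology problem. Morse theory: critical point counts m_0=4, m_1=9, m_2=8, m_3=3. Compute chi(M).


Morse theory: chi(M) = sum_k (-1)^k m_k where m_k = #(index-k critical points).
= (4) + (-9) + (8) + (-3) = 0

0


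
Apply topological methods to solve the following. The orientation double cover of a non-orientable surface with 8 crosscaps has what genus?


chi(N_8) = 2 - 8 = -6.
Double cover: chi(Sigma_g) = 2 * chi(N_8) = 2*(-6) = -12.
2 - 2g = -12, so g = (2 - (-12))/2 = 14/2 = 7

7


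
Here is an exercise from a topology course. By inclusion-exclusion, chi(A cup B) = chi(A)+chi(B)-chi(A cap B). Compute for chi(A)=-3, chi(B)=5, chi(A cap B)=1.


chi(A cup B) = chi(A) + chi(B) - chi(A cap B)
= -3 + (5) - (1)
= 1

1


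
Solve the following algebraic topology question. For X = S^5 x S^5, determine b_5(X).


Each S^d has Poincare polynomial 1 + t^d.
The product S^5 x S^5 has Poincare polynomial prod(1+t^d_i).
Expanding: b_0=1, b_5=2, b_10=1.
b_5 = 2

2


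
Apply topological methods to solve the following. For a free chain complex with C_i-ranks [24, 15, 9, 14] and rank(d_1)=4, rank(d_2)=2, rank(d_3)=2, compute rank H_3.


rank H_k = rank(ker d_k) - rank(im d_{k+1}).
rank(ker d_3) = rank(C_3) - rank(d_3) = 14 - 2 = 12.
rank(im d_{3+1}) = 0.
rank H_3 = 12 - 0 = 12

12


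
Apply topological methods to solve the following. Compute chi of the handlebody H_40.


A genus-g handlebody deformation retracts to a wedge of g circles.
chi(vee_g S^1) = 1 - g.
chi(H_40) = 1 - 40 = -39

-39


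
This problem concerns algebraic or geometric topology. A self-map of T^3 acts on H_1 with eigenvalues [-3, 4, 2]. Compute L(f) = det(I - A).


For a torus self-map: L(f) = det(I - A) where A acts on H_1.
L(f) = (1--3) * (1-4) * (1-2) = 4 * -3 * -1 = 12

12


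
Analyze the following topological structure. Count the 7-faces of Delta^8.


Delta^8 has 8+1 vertices. A 7-face is a choice of 7+1 vertices.
f_7 = C(8+1, 7+1) = C(9,8) = 9

9


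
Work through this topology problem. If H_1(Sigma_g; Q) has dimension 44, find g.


For a closed orientable surface: b_1 = 2g.
44 = 2g
g = 44 / 2 = 22

22


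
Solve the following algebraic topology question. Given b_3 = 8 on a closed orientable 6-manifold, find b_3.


Poincare duality for closed orientable n-manifolds: b_k = b_{n-k}.
Here n = 6, so b_3 = b_3 = 8

8


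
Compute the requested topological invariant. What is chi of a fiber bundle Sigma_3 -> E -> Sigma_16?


For a fiber bundle F -> E -> B (with CW structure): chi(E) = chi(B) * chi(F).
chi(Sigma_16) = -30, chi(Sigma_3) = -4.
chi(E) = (-30) * (-4) = 120

120


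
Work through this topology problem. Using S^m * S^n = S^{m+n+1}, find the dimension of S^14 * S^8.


Join of spheres: S^m * S^n = S^{m+n+1}.
dim = 14 + 8 + 1 = 23

23


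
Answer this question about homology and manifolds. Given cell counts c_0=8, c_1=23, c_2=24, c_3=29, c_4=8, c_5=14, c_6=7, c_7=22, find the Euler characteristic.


chi = sum_k (-1)^k c_k.
= (-1)^0*8 + (-1)^1*23 + (-1)^2*24 + (-1)^3*29 + (-1)^4*8 + (-1)^5*14 + (-1)^6*7 + (-1)^7*22
= (8) + (-23) + (24) + (-29) + (8) + (-14) + (7) + (-22)
= -41

-41


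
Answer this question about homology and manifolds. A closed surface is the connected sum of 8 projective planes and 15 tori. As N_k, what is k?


Since a >= 1, the sum is non-orientable; each T^2 can be replaced by RP^2 # RP^2 (since T^2#RP^2 = 3RP^2).
Total crosscaps k = 8 + 2*15 = 38.
Check via chi: chi = 8*1 + 15*0 - (8+15-1)*2 = -36 = 2 - k = -36. Consistent.

38


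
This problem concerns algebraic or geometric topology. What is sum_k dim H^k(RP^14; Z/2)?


H^k(RP^14; Z/2) = Z/2 for each 0 <= k <= 14.
Total dimension = 14 + 1 = 15

15


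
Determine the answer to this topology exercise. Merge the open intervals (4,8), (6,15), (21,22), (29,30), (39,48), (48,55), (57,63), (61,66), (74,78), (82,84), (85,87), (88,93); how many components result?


Sort and merge overlapping open intervals.
Merged: (4,15), (21,22), (29,30), (39,48), (48,55), (57,66), (74,78), (82,84), (85,87), (88,93).
Number of components = 10

10


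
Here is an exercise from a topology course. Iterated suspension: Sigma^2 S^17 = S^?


Each suspension raises dimension by 1: Sigma S^n = S^{n+1}.
Sigma^2 S^17 = S^{17+2} = S^19

19


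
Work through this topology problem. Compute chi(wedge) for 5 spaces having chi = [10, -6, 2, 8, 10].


chi(A v B) = chi(A) + chi(B) - 1 (one point identified).
For 5 spaces: chi = (sum chi_i) - (5 - 1).
sum = 24; chi = 24 - 4 = 20

20


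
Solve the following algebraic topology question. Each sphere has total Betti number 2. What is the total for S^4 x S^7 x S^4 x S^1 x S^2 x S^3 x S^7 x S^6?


Total Betti number is multiplicative under products.
Each S^d (d>=1) has total Betti number 2.
There are 8 sphere factors.
Total = 2^8 = 256

256


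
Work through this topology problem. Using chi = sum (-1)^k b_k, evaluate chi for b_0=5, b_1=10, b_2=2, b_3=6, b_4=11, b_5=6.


chi = sum_k (-1)^k b_k.
= (5) + (-10) + (2) + (-6) + (11) + (-6)
= -4

-4


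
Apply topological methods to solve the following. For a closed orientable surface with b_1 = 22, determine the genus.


For a closed orientable surface: b_1 = 2g.
22 = 2g
g = 22 / 2 = 11

11


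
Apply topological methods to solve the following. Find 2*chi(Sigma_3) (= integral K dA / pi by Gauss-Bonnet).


Gauss-Bonnet: integral K dA = 2*pi*chi(M).
chi(Sigma_3) = 2 - 2*3 = -4.
(integral K dA)/pi = 2*chi = 2*(-4) = -8

-8


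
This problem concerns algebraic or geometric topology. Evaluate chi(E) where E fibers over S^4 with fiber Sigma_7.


chi(S^4) = 2 (n even), chi(Sigma_7) = 2 - 2*7 = -12.
chi(E) = 2 * (-12) = -24

-24


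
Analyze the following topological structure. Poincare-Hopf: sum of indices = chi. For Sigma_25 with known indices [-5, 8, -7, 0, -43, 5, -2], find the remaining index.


Poincare-Hopf: sum of indices = chi(M).
chi(Sigma_25) = 2 - 2*25 = -48.
Sum of known indices = -44.
x = chi - (sum known) = -48 - (-44) = -4

-4


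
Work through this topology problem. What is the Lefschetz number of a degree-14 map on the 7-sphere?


On S^7: L(f) = tr(f_0*) + (-1)^7 tr(f_7*) = 1 + (-1)^7 * deg(f).
L(f) = 1 + (-1)^7 * 14 = 1 + -14 = -13

-13


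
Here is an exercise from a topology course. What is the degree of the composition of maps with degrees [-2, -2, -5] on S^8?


Degree is multiplicative: deg(composition) = product of degrees.
= (-2) * (-2) * (-5) = -20

-20


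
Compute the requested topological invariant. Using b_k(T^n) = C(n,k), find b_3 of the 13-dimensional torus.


By the Kunneth formula, b_k(T^n) = C(n,k).
b_3(T^13) = C(13,3).
C(13,3) = 13!/(3!*10!) = 286

286


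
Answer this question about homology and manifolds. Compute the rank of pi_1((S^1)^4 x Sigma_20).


pi_1(A x B) = pi_1(A) x pi_1(B); rank of abelianization = b_1.
b_1(T^4) = 4, b_1(Sigma_20) = 2*20 = 40.
b_1(product) = 4 + 40 = 44

44


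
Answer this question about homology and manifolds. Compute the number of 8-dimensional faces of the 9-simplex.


Delta^9 has 9+1 vertices. A 8-face is a choice of 8+1 vertices.
f_8 = C(9+1, 8+1) = C(10,9) = 10

10


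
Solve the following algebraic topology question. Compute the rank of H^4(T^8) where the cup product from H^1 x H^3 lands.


Cup product: H^p x H^q -> H^{p+q}; here p+q = 1+3 = 4.
rank H^k(T^n) = C(n,k).
C(8,4) = 70

70


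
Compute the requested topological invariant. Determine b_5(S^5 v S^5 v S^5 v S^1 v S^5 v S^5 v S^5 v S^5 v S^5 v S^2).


For a wedge of spheres, H_k (k>0) is free on one generator per sphere of dimension k.
Spheres of dimension 5: count = 8.
b_5 = 8

8


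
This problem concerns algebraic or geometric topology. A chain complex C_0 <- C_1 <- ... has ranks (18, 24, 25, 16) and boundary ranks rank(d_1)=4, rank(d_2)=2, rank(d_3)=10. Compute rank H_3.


rank H_k = rank(ker d_k) - rank(im d_{k+1}).
rank(ker d_3) = rank(C_3) - rank(d_3) = 16 - 10 = 6.
rank(im d_{3+1}) = 0.
rank H_3 = 6 - 0 = 6

6


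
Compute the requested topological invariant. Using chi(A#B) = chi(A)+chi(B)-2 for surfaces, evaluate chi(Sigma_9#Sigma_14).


chi(Sigma_9) = 2 - 2*9 = -16
chi(Sigma_14) = 2 - 2*14 = -26
For surfaces: chi(A#B) = chi(A) + chi(B) - 2.
chi = -16 + -26 - 2 = -44

-44


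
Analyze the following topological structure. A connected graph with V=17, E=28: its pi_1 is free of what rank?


For a connected graph: rank(pi_1) = b_1 = E - V + 1 = 1 - chi.
chi = V - E = 17 - 28 = -11.
rank = 1 - (-11) = 28 - 17 + 1 = 12

12


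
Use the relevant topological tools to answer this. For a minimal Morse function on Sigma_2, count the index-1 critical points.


A perfect Morse function has m_k = b_k.
For Sigma_2: b_0=1, b_1=2g=4, b_2=1.
Saddles m_1 = 2g = 4

4


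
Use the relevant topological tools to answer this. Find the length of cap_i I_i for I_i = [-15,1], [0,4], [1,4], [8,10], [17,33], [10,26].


Intersection = [max(a_i), min(b_i)] = [17, 1].
Since 17 > 1, the intersection is empty.
Length = 0

0


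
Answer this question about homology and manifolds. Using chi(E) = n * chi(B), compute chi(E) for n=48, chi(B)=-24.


For a finite covering: chi(E) = (number of sheets) * chi(B).
chi(E) = 48 * (-24) = -1152

-1152


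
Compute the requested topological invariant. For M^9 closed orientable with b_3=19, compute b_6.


Poincare duality for closed orientable n-manifolds: b_k = b_{n-k}.
Here n = 9, so b_6 = b_3 = 19

19


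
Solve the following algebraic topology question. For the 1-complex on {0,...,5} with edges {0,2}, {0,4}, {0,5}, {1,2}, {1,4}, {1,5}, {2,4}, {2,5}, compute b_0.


Run DFS/union-find over 6 vertices.
V = 6, E = 8.
Number of components = 2

2


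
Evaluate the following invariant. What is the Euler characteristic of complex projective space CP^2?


CP^2 has one cell in each even dimension 0, 2, ..., 2*2 (2+1 cells total).
All cells are even-dimensional, so chi = number of cells.
chi = 2 + 1 = 3

3


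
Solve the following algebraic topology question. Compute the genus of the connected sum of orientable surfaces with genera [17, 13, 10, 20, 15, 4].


Genus is additive under connected sum of orientable surfaces.
g = 17 + 13 + 10 + 20 + 15 + 4 = 79

79


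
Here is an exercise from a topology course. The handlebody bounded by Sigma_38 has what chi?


A genus-g handlebody deformation retracts to a wedge of g circles.
chi(vee_g S^1) = 1 - g.
chi(H_38) = 1 - 38 = -37

-37


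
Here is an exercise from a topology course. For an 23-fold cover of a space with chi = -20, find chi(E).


For a finite covering: chi(E) = (number of sheets) * chi(B).
chi(E) = 23 * (-20) = -460

-460


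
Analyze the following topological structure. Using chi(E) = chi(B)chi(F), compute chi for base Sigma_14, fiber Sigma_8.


For a fiber bundle F -> E -> B (with CW structure): chi(E) = chi(B) * chi(F).
chi(Sigma_14) = -26, chi(Sigma_8) = -14.
chi(E) = (-26) * (-14) = 364

364


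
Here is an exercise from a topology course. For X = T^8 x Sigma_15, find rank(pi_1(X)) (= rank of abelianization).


pi_1(A x B) = pi_1(A) x pi_1(B); rank of abelianization = b_1.
b_1(T^8) = 8, b_1(Sigma_15) = 2*15 = 30.
b_1(product) = 8 + 30 = 38

38


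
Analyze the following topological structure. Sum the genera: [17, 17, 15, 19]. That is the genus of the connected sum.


Genus is additive under connected sum of orientable surfaces.
g = 17 + 17 + 15 + 19 = 68

68


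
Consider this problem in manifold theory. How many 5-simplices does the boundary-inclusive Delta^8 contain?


Delta^8 has 8+1 vertices. A 5-face is a choice of 5+1 vertices.
f_5 = C(8+1, 5+1) = C(9,6) = 84

84


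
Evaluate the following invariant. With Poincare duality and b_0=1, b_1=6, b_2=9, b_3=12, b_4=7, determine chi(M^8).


By Poincare duality b_k = b_{8-k}, so full Betti numbers: b_0=1, b_1=6, b_2=9, b_3=12, b_4=7, b_5=12, b_6=9, b_7=6, b_8=1.
chi = sum (-1)^k b_k = -9

-9


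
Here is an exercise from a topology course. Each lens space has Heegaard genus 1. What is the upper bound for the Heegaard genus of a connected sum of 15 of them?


Heegaard genus satisfies g(A#B) <= g(A) + g(B).
Each lens space has g = 1.
Upper bound: 15 * 1 = 15

15


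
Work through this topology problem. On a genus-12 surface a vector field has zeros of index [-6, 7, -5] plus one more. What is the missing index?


Poincare-Hopf: sum of indices = chi(M).
chi(Sigma_12) = 2 - 2*12 = -22.
Sum of known indices = -4.
x = chi - (sum known) = -22 - (-4) = -18

-18


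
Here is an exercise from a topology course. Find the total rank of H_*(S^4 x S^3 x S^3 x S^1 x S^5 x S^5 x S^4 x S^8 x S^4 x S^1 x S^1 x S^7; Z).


Total Betti number is multiplicative under products.
Each S^d (d>=1) has total Betti number 2.
There are 12 sphere factors.
Total = 2^12 = 4096

4096


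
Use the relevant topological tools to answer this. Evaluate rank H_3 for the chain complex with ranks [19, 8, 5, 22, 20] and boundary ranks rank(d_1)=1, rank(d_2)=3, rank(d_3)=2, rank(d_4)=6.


rank H_k = rank(ker d_k) - rank(im d_{k+1}).
rank(ker d_3) = rank(C_3) - rank(d_3) = 22 - 2 = 20.
rank(im d_{3+1}) = 6.
rank H_3 = 20 - 6 = 14

14


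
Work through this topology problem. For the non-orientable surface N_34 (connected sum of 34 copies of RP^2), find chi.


For a non-orientable closed surface with k crosscaps: chi = 2 - k.
Here k = 34.
chi = 2 - 34 = -32

-32


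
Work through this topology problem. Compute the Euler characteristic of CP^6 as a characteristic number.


For any closed oriented manifold, <e(TM),[M]> = chi(M).
chi(CP^6) = 6+1 = 7

7


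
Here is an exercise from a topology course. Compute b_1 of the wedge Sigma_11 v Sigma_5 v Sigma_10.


For a wedge X v Y: reduced H_k(X v Y) = H_k(X) + H_k(Y).
Each Sigma_g contributes b_1 = 2g.
b_1 = 22 + 10 + 20 = 52

52


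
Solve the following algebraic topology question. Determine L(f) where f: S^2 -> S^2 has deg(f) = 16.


On S^2: L(f) = tr(f_0*) + (-1)^2 tr(f_2*) = 1 + (-1)^2 * deg(f).
L(f) = 1 + (-1)^2 * 16 = 1 + 16 = 17

17


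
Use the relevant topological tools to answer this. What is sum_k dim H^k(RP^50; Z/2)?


H^k(RP^50; Z/2) = Z/2 for each 0 <= k <= 50.
Total dimension = 50 + 1 = 51

51


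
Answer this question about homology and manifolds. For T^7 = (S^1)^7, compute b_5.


By the Kunneth formula, b_k(T^n) = C(n,k).
b_5(T^7) = C(7,5).
C(7,5) = 7!/(5!*2!) = 21

21


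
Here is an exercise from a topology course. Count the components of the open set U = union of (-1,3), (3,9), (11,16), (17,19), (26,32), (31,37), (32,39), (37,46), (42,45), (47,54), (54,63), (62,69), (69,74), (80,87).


Sort and merge overlapping open intervals.
Merged: (-1,3), (3,9), (11,16), (17,19), (26,46), (47,54), (54,69), (69,74), (80,87).
Number of components = 9

9


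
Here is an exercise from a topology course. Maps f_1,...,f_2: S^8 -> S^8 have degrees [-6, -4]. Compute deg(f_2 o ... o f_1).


Degree is multiplicative: deg(composition) = product of degrees.
= (-6) * (-4) = 24

24


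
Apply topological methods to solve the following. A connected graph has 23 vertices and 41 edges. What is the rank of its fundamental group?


For a connected graph: rank(pi_1) = b_1 = E - V + 1 = 1 - chi.
chi = V - E = 23 - 41 = -18.
rank = 1 - (-18) = 41 - 23 + 1 = 19

19
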